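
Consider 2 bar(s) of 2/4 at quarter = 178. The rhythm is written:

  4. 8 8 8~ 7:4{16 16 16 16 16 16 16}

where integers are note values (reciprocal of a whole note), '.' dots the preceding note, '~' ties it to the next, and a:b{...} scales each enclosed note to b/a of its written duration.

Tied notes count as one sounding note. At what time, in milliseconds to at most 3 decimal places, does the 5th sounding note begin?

1. 0.0ms @ 0 + 505.618ms (3/2)
2. 505.618ms @ 3/2 + 168.539ms (1/2)
3. 674.157ms @ 2 + 168.539ms (1/2)
4. 842.697ms @ 5/2 + 216.693ms (9/14)
5. 1059.39ms @ 22/7 + 48.154ms (1/7)
6. 1107.544ms @ 23/7 + 48.154ms (1/7)
7. 1155.698ms @ 24/7 + 48.154ms (1/7)
8. 1203.852ms @ 25/7 + 48.154ms (1/7)
9. 1252.006ms @ 26/7 + 48.154ms (1/7)
10. 1300.161ms @ 27/7 + 48.154ms (1/7)

note 5 onset = 22/7b = 1059.39ms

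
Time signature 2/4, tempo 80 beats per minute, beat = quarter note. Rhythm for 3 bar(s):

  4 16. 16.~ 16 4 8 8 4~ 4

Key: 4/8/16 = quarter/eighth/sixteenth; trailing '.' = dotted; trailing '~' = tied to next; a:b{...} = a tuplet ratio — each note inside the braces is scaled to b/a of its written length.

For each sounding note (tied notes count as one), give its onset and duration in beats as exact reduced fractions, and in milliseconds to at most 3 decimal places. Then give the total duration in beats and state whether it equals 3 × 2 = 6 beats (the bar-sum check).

1) 0.0ms=0b +750.0ms=1b
2) 750.0ms=1b +281.25ms=3/8b
3) 1031.25ms=11/8b +468.75ms=5/8b
4) 1500.0ms=2b +750.0ms=1b
5) 2250.0ms=3b +375.0ms=1/2b
6) 2625.0ms=7/2b +375.0ms=1/2b
7) 3000.0ms=4b +1500.0ms=2b
Σ=6b of 6 (80bpm 2/4) — PASS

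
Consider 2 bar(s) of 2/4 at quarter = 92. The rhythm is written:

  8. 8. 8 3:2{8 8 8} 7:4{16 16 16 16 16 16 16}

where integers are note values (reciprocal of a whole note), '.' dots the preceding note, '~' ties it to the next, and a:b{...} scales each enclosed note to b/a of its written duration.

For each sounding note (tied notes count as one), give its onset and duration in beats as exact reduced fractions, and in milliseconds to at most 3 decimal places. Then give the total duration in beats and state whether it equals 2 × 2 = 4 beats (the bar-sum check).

1) 0.0ms=0b +489.13ms=3/4b
2) 489.13ms=3/4b +489.13ms=3/4b
3) 978.261ms=3/2b +326.087ms=1/2b
4) 1304.348ms=2b +217.391ms=1/3b
5) 1521.739ms=7/3b +217.391ms=1/3b
6) 1739.13ms=8/3b +217.391ms=1/3b
7) 1956.522ms=3b +93.168ms=1/7b
8) 2049.689ms=22/7b +93.168ms=1/7b
9) 2142.857ms=23/7b +93.168ms=1/7b
10) 2236.025ms=24/7b +93.168ms=1/7b
11) 2329.193ms=25/7b +93.168ms=1/7b
12) 2422.36ms=26/7b +93.168ms=1/7b
13) 2515.528ms=27/7b +93.168ms=1/7b
Σ=4b of 4 (92bpm 2/4) — PASS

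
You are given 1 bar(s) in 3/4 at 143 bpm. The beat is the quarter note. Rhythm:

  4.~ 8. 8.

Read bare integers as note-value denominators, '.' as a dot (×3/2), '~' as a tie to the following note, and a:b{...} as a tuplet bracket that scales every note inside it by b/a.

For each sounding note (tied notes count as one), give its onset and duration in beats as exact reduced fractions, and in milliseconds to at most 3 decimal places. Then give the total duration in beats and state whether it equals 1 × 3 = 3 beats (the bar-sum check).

1) 0.0ms=0b +944.056ms=9/4b
2) 944.056ms=9/4b +314.685ms=3/4b
Σ=3b of 3 (143bpm 3/4) — PASS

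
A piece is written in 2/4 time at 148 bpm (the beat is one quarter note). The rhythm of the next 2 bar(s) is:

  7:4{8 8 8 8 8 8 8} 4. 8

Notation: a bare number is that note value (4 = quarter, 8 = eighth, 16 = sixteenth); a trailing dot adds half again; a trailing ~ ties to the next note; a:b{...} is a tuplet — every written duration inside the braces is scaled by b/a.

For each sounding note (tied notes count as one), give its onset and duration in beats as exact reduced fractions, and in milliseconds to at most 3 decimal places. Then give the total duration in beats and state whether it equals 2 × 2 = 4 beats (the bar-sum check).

1) 0.0ms=0b +115.83ms=2/7b
2) 115.83ms=2/7b +115.83ms=2/7b
3) 231.66ms=4/7b +115.83ms=2/7b
4) 347.49ms=6/7b +115.83ms=2/7b
5) 463.32ms=8/7b +115.83ms=2/7b
6) 579.151ms=10/7b +115.83ms=2/7b
7) 694.981ms=12/7b +115.83ms=2/7b
8) 810.811ms=2b +608.108ms=3/2b
9) 1418.919ms=7/2b +202.703ms=1/2b
Σ=4b of 4 (148bpm 2/4) — PASS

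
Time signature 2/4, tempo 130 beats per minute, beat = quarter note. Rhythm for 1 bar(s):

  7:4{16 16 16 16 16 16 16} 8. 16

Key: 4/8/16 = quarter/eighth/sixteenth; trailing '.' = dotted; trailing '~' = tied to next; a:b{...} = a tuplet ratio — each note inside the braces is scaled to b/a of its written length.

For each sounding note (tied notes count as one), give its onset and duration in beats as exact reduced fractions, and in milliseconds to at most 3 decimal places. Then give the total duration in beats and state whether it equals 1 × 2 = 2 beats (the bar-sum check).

1) 0.0ms=0b +65.934ms=1/7b
2) 65.934ms=1/7b +65.934ms=1/7b
3) 131.868ms=2/7b +65.934ms=1/7b
4) 197.802ms=3/7b +65.934ms=1/7b
5) 263.736ms=4/7b +65.934ms=1/7b
6) 329.67ms=5/7b +65.934ms=1/7b
7) 395.604ms=6/7b +65.934ms=1/7b
8) 461.538ms=1b +346.154ms=3/4b
9) 807.692ms=7/4b +115.385ms=1/4b
Σ=2b of 2 (130bpm 2/4) — PASS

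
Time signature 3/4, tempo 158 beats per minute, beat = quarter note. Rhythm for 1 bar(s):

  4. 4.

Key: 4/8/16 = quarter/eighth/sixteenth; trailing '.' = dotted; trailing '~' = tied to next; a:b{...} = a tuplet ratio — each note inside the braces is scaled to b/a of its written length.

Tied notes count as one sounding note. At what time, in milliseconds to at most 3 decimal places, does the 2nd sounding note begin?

1. 0.0ms @ 0 + 569.62ms (3/2)
2. 569.62ms @ 3/2 + 569.62ms (3/2)

note 2 onset = 3/2b = 569.62ms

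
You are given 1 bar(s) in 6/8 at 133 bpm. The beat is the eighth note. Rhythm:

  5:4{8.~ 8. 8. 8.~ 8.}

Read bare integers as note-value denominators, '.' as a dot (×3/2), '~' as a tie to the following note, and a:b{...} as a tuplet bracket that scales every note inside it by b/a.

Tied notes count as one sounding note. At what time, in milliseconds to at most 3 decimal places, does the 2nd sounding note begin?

note 2 onset = 12/5b = 1082.707ms

1. 0.0ms @ 0 + 1082.707ms (12/5)
2. 1082.707ms @ 12/5 + 541.353ms (6/5)
3. 1624.06ms @ 18/5 + 1082.707ms (12/5)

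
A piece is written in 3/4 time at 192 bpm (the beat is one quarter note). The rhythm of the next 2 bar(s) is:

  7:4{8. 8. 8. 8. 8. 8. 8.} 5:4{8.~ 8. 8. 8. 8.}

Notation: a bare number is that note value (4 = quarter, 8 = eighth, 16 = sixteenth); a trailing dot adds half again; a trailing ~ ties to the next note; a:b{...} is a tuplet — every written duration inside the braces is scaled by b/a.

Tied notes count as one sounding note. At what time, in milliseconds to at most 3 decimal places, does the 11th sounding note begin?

note 11 onset = 27/5b = 1687.5ms

1. 0.0ms @ 0 + 133.929ms (3/7)
2. 133.929ms @ 3/7 + 133.929ms (3/7)
3. 267.857ms @ 6/7 + 133.929ms (3/7)
4. 401.786ms @ 9/7 + 133.929ms (3/7)
5. 535.714ms @ 12/7 + 133.929ms (3/7)
6. 669.643ms @ 15/7 + 133.929ms (3/7)
7. 803.571ms @ 18/7 + 133.929ms (3/7)
8. 937.5ms @ 3 + 375.0ms (6/5)
9. 1312.5ms @ 21/5 + 187.5ms (3/5)
10. 1500.0ms @ 24/5 + 187.5ms (3/5)
11. 1687.5ms @ 27/5 + 187.5ms (3/5)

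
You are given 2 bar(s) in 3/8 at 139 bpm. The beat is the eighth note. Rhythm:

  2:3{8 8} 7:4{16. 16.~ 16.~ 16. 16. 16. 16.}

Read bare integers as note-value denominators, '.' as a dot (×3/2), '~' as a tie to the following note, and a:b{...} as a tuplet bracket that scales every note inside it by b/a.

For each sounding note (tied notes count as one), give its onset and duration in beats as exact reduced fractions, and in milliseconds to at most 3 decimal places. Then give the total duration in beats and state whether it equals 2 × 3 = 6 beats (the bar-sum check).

1) 0.0ms=0b +647.482ms=3/2b
2) 647.482ms=3/2b +647.482ms=3/2b
3) 1294.964ms=3b +184.995ms=3/7b
4) 1479.959ms=24/7b +554.985ms=9/7b
5) 2034.943ms=33/7b +184.995ms=3/7b
6) 2219.938ms=36/7b +184.995ms=3/7b
7) 2404.933ms=39/7b +184.995ms=3/7b
Σ=6b of 6 (139bpm 3/8) — PASS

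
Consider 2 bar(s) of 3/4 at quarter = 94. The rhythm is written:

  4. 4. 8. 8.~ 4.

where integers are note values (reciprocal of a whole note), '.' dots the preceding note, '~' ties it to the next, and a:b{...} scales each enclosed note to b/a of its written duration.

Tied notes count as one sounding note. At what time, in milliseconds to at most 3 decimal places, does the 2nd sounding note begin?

note 2 onset = 3/2b = 957.447ms

1. 0.0ms @ 0 + 957.447ms (3/2)
2. 957.447ms @ 3/2 + 957.447ms (3/2)
3. 1914.894ms @ 3 + 478.723ms (3/4)
4. 2393.617ms @ 15/4 + 1436.17ms (9/4)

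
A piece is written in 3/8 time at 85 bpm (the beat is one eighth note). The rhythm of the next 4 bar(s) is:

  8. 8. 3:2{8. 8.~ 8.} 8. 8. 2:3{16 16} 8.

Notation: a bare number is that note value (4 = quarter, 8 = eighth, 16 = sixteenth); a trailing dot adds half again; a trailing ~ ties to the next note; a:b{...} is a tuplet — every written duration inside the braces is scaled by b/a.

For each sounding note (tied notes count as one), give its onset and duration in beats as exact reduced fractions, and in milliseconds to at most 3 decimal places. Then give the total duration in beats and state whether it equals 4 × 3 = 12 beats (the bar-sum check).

1) 0.0ms=0b +1058.824ms=3/2b
2) 1058.824ms=3/2b +1058.824ms=3/2b
3) 2117.647ms=3b +705.882ms=1b
4) 2823.529ms=4b +1411.765ms=2b
5) 4235.294ms=6b +1058.824ms=3/2b
6) 5294.118ms=15/2b +1058.824ms=3/2b
7) 6352.941ms=9b +529.412ms=3/4b
8) 6882.353ms=39/4b +529.412ms=3/4b
9) 7411.765ms=21/2b +1058.824ms=3/2b
Σ=12b of 12 (85bpm 3/8) — PASS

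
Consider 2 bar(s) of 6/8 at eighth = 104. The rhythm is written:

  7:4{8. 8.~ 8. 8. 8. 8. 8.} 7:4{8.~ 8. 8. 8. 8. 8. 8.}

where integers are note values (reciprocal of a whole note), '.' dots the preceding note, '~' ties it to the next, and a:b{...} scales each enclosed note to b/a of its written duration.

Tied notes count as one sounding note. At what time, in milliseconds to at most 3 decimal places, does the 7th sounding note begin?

note 7 onset = 6b = 3461.538ms

1. 0.0ms @ 0 + 494.505ms (6/7)
2. 494.505ms @ 6/7 + 989.011ms (12/7)
3. 1483.516ms @ 18/7 + 494.505ms (6/7)
4. 1978.022ms @ 24/7 + 494.505ms (6/7)
5. 2472.527ms @ 30/7 + 494.505ms (6/7)
6. 2967.033ms @ 36/7 + 494.505ms (6/7)
7. 3461.538ms @ 6 + 989.011ms (12/7)
8. 4450.549ms @ 54/7 + 494.505ms (6/7)
9. 4945.055ms @ 60/7 + 494.505ms (6/7)
10. 5439.56ms @ 66/7 + 494.505ms (6/7)
11. 5934.066ms @ 72/7 + 494.505ms (6/7)
12. 6428.571ms @ 78/7 + 494.505ms (6/7)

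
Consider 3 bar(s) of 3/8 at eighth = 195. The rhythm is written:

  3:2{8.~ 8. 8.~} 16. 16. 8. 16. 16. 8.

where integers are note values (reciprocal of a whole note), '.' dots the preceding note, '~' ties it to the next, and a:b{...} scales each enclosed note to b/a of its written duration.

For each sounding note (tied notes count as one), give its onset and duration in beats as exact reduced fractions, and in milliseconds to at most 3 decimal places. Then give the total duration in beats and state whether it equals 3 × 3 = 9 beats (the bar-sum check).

1) 0.0ms=0b +615.385ms=2b
2) 615.385ms=2b +538.462ms=7/4b
3) 1153.846ms=15/4b +230.769ms=3/4b
4) 1384.615ms=9/2b +461.538ms=3/2b
5) 1846.154ms=6b +230.769ms=3/4b
6) 2076.923ms=27/4b +230.769ms=3/4b
7) 2307.692ms=15/2b +461.538ms=3/2b
Σ=9b of 9 (195bpm 3/8) — PASS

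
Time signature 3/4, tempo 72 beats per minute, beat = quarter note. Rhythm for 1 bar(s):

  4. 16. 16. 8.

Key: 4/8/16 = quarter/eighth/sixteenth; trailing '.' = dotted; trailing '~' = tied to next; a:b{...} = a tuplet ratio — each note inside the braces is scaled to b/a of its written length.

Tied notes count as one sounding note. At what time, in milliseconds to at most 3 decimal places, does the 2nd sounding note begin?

1. 0.0ms @ 0 + 1250.0ms (3/2)
2. 1250.0ms @ 3/2 + 312.5ms (3/8)
3. 1562.5ms @ 15/8 + 312.5ms (3/8)
4. 1875.0ms @ 9/4 + 625.0ms (3/4)

note 2 onset = 3/2b = 1250.0ms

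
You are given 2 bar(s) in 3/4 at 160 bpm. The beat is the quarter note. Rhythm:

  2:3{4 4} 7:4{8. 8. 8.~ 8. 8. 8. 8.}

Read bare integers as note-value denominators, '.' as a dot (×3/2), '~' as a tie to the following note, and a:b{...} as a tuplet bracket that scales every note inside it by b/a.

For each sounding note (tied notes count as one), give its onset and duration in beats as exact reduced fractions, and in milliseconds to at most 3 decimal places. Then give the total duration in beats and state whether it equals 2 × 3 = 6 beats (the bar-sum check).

1) 0.0ms=0b +562.5ms=3/2b
2) 562.5ms=3/2b +562.5ms=3/2b
3) 1125.0ms=3b +160.714ms=3/7b
4) 1285.714ms=24/7b +160.714ms=3/7b
5) 1446.429ms=27/7b +321.429ms=6/7b
6) 1767.857ms=33/7b +160.714ms=3/7b
7) 1928.571ms=36/7b +160.714ms=3/7b
8) 2089.286ms=39/7b +160.714ms=3/7b
Σ=6b of 6 (160bpm 3/4) — PASS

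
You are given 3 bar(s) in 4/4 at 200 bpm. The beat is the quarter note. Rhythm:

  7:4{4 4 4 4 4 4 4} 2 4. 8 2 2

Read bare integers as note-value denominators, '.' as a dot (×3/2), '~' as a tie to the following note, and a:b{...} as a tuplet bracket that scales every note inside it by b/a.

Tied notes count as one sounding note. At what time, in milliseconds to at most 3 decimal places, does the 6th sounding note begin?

note 6 onset = 20/7b = 857.143ms

1. 0.0ms @ 0 + 171.429ms (4/7)
2. 171.429ms @ 4/7 + 171.429ms (4/7)
3. 342.857ms @ 8/7 + 171.429ms (4/7)
4. 514.286ms @ 12/7 + 171.429ms (4/7)
5. 685.714ms @ 16/7 + 171.429ms (4/7)
6. 857.143ms @ 20/7 + 171.429ms (4/7)
7. 1028.571ms @ 24/7 + 171.429ms (4/7)
8. 1200.0ms @ 4 + 600.0ms (2)
9. 1800.0ms @ 6 + 450.0ms (3/2)
10. 2250.0ms @ 15/2 + 150.0ms (1/2)
11. 2400.0ms @ 8 + 600.0ms (2)
12. 3000.0ms @ 10 + 600.0ms (2)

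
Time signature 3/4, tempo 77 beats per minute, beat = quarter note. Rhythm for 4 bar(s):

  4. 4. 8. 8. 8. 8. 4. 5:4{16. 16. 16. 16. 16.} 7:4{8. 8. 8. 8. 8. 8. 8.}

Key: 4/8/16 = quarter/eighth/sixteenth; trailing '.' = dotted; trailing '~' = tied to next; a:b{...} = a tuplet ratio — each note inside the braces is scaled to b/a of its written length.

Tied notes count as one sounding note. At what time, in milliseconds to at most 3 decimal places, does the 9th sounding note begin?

1. 0.0ms @ 0 + 1168.831ms (3/2)
2. 1168.831ms @ 3/2 + 1168.831ms (3/2)
3. 2337.662ms @ 3 + 584.416ms (3/4)
4. 2922.078ms @ 15/4 + 584.416ms (3/4)
5. 3506.494ms @ 9/2 + 584.416ms (3/4)
6. 4090.909ms @ 21/4 + 584.416ms (3/4)
7. 4675.325ms @ 6 + 1168.831ms (3/2)
8. 5844.156ms @ 15/2 + 233.766ms (3/10)
9. 6077.922ms @ 39/5 + 233.766ms (3/10)
10. 6311.688ms @ 81/10 + 233.766ms (3/10)
11. 6545.455ms @ 42/5 + 233.766ms (3/10)
12. 6779.221ms @ 87/10 + 233.766ms (3/10)
13. 7012.987ms @ 9 + 333.952ms (3/7)
14. 7346.939ms @ 66/7 + 333.952ms (3/7)
15. 7680.891ms @ 69/7 + 333.952ms (3/7)
16. 8014.842ms @ 72/7 + 333.952ms (3/7)
17. 8348.794ms @ 75/7 + 333.952ms (3/7)
18. 8682.746ms @ 78/7 + 333.952ms (3/7)
19. 9016.698ms @ 81/7 + 333.952ms (3/7)

note 9 onset = 39/5b = 6077.922ms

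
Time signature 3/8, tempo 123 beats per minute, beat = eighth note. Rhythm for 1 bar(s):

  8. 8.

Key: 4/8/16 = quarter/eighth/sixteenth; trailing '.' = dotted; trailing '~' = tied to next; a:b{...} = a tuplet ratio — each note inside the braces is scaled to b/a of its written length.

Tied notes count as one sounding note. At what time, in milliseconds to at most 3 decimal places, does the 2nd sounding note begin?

note 2 onset = 3/2b = 731.707ms

1. 0.0ms @ 0 + 731.707ms (3/2)
2. 731.707ms @ 3/2 + 731.707ms (3/2)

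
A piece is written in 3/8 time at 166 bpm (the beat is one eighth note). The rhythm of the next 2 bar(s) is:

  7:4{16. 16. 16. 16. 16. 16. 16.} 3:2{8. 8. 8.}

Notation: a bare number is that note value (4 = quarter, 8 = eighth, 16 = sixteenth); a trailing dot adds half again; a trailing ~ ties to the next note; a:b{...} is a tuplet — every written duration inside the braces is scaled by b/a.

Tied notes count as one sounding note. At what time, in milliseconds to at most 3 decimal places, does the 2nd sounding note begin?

note 2 onset = 3/7b = 154.905ms

1. 0.0ms @ 0 + 154.905ms (3/7)
2. 154.905ms @ 3/7 + 154.905ms (3/7)
3. 309.811ms @ 6/7 + 154.905ms (3/7)
4. 464.716ms @ 9/7 + 154.905ms (3/7)
5. 619.621ms @ 12/7 + 154.905ms (3/7)
6. 774.527ms @ 15/7 + 154.905ms (3/7)
7. 929.432ms @ 18/7 + 154.905ms (3/7)
8. 1084.337ms @ 3 + 361.446ms (1)
9. 1445.783ms @ 4 + 361.446ms (1)
10. 1807.229ms @ 5 + 361.446ms (1)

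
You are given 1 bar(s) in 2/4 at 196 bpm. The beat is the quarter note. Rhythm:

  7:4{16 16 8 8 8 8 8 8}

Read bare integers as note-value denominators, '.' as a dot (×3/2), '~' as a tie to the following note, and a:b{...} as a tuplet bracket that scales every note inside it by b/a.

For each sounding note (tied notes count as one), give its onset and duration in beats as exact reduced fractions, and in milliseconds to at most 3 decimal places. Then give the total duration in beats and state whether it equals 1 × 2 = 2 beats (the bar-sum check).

1) 0.0ms=0b +43.732ms=1/7b
2) 43.732ms=1/7b +43.732ms=1/7b
3) 87.464ms=2/7b +87.464ms=2/7b
4) 174.927ms=4/7b +87.464ms=2/7b
5) 262.391ms=6/7b +87.464ms=2/7b
6) 349.854ms=8/7b +87.464ms=2/7b
7) 437.318ms=10/7b +87.464ms=2/7b
8) 524.781ms=12/7b +87.464ms=2/7b
Σ=2b of 2 (196bpm 2/4) — PASS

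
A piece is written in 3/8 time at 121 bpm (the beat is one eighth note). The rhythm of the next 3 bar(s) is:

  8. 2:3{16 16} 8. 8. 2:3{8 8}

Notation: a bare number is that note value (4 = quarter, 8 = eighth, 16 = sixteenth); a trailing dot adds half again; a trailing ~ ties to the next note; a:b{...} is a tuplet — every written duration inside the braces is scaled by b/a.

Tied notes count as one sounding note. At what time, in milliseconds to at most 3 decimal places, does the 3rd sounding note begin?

1. 0.0ms @ 0 + 743.802ms (3/2)
2. 743.802ms @ 3/2 + 371.901ms (3/4)
3. 1115.702ms @ 9/4 + 371.901ms (3/4)
4. 1487.603ms @ 3 + 743.802ms (3/2)
5. 2231.405ms @ 9/2 + 743.802ms (3/2)
6. 2975.207ms @ 6 + 743.802ms (3/2)
7. 3719.008ms @ 15/2 + 743.802ms (3/2)

note 3 onset = 9/4b = 1115.702ms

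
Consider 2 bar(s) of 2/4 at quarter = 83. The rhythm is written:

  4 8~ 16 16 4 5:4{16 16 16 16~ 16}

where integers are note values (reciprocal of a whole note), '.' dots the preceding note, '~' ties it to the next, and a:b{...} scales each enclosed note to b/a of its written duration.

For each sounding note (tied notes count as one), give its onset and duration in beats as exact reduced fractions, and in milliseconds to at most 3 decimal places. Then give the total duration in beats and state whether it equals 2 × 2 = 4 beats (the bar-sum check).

1) 0.0ms=0b +722.892ms=1b
2) 722.892ms=1b +542.169ms=3/4b
3) 1265.06ms=7/4b +180.723ms=1/4b
4) 1445.783ms=2b +722.892ms=1b
5) 2168.675ms=3b +144.578ms=1/5b
6) 2313.253ms=16/5b +144.578ms=1/5b
7) 2457.831ms=17/5b +144.578ms=1/5b
8) 2602.41ms=18/5b +289.157ms=2/5b
Σ=4b of 4 (83bpm 2/4) — PASS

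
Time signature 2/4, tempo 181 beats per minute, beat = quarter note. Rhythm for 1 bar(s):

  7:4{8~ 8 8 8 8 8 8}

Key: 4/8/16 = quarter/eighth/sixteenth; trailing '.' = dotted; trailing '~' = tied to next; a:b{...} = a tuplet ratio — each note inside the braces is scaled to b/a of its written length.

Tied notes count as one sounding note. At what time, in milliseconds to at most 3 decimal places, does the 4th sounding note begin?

1. 0.0ms @ 0 + 189.424ms (4/7)
2. 189.424ms @ 4/7 + 94.712ms (2/7)
3. 284.136ms @ 6/7 + 94.712ms (2/7)
4. 378.848ms @ 8/7 + 94.712ms (2/7)
5. 473.56ms @ 10/7 + 94.712ms (2/7)
6. 568.272ms @ 12/7 + 94.712ms (2/7)

note 4 onset = 8/7b = 378.848ms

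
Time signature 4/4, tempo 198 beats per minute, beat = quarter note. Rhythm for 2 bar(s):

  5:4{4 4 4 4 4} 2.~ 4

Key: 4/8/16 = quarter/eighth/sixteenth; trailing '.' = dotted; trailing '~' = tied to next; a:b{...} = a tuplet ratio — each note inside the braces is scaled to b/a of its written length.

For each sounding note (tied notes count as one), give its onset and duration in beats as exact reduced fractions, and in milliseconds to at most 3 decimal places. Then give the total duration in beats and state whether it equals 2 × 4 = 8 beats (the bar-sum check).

1) 0.0ms=0b +242.424ms=4/5b
2) 242.424ms=4/5b +242.424ms=4/5b
3) 484.848ms=8/5b +242.424ms=4/5b
4) 727.273ms=12/5b +242.424ms=4/5b
5) 969.697ms=16/5b +242.424ms=4/5b
6) 1212.121ms=4b +1212.121ms=4b
Σ=8b of 8 (198bpm 4/4) — PASS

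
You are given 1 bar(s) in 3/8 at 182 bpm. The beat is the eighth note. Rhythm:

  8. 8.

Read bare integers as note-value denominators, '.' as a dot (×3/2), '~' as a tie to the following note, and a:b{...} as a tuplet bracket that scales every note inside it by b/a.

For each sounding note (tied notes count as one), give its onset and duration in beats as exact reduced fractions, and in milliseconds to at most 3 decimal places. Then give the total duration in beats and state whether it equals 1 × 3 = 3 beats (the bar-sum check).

1) 0.0ms=0b +494.505ms=3/2b
2) 494.505ms=3/2b +494.505ms=3/2b
Σ=3b of 3 (182bpm 3/8) — PASS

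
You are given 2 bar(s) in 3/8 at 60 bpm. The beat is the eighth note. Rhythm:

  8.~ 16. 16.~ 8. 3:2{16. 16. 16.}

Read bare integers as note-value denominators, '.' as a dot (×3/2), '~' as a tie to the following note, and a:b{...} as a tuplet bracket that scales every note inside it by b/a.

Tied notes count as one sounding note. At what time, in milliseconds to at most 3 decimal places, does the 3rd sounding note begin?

note 3 onset = 9/2b = 4500.0ms

1. 0.0ms @ 0 + 2250.0ms (9/4)
2. 2250.0ms @ 9/4 + 2250.0ms (9/4)
3. 4500.0ms @ 9/2 + 500.0ms (1/2)
4. 5000.0ms @ 5 + 500.0ms (1/2)
5. 5500.0ms @ 11/2 + 500.0ms (1/2)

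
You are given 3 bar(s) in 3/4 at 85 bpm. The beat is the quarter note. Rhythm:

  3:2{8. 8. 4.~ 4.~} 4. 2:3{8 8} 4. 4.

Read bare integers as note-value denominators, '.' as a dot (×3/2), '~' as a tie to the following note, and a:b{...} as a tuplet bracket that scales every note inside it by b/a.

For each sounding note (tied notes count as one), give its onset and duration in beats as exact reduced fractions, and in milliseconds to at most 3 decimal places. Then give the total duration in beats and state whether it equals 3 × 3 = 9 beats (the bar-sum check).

1) 0.0ms=0b +352.941ms=1/2b
2) 352.941ms=1/2b +352.941ms=1/2b
3) 705.882ms=1b +2470.588ms=7/2b
4) 3176.471ms=9/2b +529.412ms=3/4b
5) 3705.882ms=21/4b +529.412ms=3/4b
6) 4235.294ms=6b +1058.824ms=3/2b
7) 5294.118ms=15/2b +1058.824ms=3/2b
Σ=9b of 9 (85bpm 3/4) — PASS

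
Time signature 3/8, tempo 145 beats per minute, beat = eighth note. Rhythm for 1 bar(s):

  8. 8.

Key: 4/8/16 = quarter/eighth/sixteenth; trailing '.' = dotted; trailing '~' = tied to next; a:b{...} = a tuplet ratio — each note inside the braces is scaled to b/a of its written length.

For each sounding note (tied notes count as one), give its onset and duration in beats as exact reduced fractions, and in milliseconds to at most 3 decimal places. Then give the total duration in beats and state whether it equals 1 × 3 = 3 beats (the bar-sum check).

1) 0.0ms=0b +620.69ms=3/2b
2) 620.69ms=3/2b +620.69ms=3/2b
Σ=3b of 3 (145bpm 3/8) — PASS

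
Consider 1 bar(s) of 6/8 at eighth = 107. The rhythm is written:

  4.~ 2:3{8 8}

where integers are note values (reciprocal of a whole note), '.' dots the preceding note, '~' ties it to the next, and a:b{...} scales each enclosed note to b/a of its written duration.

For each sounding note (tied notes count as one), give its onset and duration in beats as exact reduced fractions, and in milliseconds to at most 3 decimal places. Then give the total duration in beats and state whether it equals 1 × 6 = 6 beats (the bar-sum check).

1) 0.0ms=0b +2523.364ms=9/2b
2) 2523.364ms=9/2b +841.121ms=3/2b
Σ=6b of 6 (107bpm 6/8) — PASS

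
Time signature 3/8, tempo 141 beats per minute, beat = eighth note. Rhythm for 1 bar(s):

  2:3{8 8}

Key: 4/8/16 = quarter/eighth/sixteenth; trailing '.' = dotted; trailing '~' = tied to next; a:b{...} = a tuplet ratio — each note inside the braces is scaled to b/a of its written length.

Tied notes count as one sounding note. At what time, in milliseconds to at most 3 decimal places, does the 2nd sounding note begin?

1. 0.0ms @ 0 + 638.298ms (3/2)
2. 638.298ms @ 3/2 + 638.298ms (3/2)

note 2 onset = 3/2b = 638.298ms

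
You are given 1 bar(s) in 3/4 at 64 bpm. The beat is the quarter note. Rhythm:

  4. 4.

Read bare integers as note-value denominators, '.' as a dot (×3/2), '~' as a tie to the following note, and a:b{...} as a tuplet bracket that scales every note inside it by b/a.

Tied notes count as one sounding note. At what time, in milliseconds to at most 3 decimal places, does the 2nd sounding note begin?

1. 0.0ms @ 0 + 1406.25ms (3/2)
2. 1406.25ms @ 3/2 + 1406.25ms (3/2)

note 2 onset = 3/2b = 1406.25ms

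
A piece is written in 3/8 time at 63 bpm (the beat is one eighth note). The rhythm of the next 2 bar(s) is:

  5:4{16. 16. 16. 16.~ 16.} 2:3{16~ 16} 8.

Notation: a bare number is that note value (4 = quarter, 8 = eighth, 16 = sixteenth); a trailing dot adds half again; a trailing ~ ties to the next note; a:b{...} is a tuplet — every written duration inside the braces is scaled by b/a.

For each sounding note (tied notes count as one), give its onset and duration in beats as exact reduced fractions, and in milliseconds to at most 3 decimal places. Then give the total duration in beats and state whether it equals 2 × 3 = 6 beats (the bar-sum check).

1) 0.0ms=0b +571.429ms=3/5b
2) 571.429ms=3/5b +571.429ms=3/5b
3) 1142.857ms=6/5b +571.429ms=3/5b
4) 1714.286ms=9/5b +1142.857ms=6/5b
5) 2857.143ms=3b +1428.571ms=3/2b
6) 4285.714ms=9/2b +1428.571ms=3/2b
Σ=6b of 6 (63bpm 3/8) — PASS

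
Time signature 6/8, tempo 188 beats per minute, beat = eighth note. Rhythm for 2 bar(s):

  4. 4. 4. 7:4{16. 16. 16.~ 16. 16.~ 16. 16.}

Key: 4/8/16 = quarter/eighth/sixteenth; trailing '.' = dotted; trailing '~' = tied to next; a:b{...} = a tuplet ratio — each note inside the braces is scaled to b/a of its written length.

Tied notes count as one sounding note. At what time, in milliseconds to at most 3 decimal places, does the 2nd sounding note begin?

note 2 onset = 3b = 957.447ms

1. 0.0ms @ 0 + 957.447ms (3)
2. 957.447ms @ 3 + 957.447ms (3)
3. 1914.894ms @ 6 + 957.447ms (3)
4. 2872.34ms @ 9 + 136.778ms (3/7)
5. 3009.119ms @ 66/7 + 136.778ms (3/7)
6. 3145.897ms @ 69/7 + 273.556ms (6/7)
7. 3419.453ms @ 75/7 + 273.556ms (6/7)
8. 3693.009ms @ 81/7 + 136.778ms (3/7)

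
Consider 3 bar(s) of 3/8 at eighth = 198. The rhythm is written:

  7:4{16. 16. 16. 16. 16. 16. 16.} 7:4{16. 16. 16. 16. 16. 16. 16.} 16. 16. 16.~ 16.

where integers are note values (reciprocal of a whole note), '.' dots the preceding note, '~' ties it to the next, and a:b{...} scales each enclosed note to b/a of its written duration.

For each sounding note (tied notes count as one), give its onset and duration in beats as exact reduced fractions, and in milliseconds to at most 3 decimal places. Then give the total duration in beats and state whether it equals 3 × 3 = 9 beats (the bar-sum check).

1) 0.0ms=0b +129.87ms=3/7b
2) 129.87ms=3/7b +129.87ms=3/7b
3) 259.74ms=6/7b +129.87ms=3/7b
4) 389.61ms=9/7b +129.87ms=3/7b
5) 519.481ms=12/7b +129.87ms=3/7b
6) 649.351ms=15/7b +129.87ms=3/7b
7) 779.221ms=18/7b +129.87ms=3/7b
8) 909.091ms=3b +129.87ms=3/7b
9) 1038.961ms=24/7b +129.87ms=3/7b
10) 1168.831ms=27/7b +129.87ms=3/7b
11) 1298.701ms=30/7b +129.87ms=3/7b
12) 1428.571ms=33/7b +129.87ms=3/7b
13) 1558.442ms=36/7b +129.87ms=3/7b
14) 1688.312ms=39/7b +129.87ms=3/7b
15) 1818.182ms=6b +227.273ms=3/4b
16) 2045.455ms=27/4b +227.273ms=3/4b
17) 2272.727ms=15/2b +454.545ms=3/2b
Σ=9b of 9 (198bpm 3/8) — PASS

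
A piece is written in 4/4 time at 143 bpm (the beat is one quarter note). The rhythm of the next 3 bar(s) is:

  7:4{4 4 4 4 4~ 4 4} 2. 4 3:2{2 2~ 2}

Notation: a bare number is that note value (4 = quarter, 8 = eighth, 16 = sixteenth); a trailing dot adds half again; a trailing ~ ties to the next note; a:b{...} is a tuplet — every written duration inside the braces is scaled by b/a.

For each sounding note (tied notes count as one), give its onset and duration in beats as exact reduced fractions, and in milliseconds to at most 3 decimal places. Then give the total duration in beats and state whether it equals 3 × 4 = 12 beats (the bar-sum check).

1) 0.0ms=0b +239.76ms=4/7b
2) 239.76ms=4/7b +239.76ms=4/7b
3) 479.52ms=8/7b +239.76ms=4/7b
4) 719.281ms=12/7b +239.76ms=4/7b
5) 959.041ms=16/7b +479.52ms=8/7b
6) 1438.561ms=24/7b +239.76ms=4/7b
7) 1678.322ms=4b +1258.741ms=3b
8) 2937.063ms=7b +419.58ms=1b
9) 3356.643ms=8b +559.441ms=4/3b
10) 3916.084ms=28/3b +1118.881ms=8/3b
Σ=12b of 12 (143bpm 4/4) — PASS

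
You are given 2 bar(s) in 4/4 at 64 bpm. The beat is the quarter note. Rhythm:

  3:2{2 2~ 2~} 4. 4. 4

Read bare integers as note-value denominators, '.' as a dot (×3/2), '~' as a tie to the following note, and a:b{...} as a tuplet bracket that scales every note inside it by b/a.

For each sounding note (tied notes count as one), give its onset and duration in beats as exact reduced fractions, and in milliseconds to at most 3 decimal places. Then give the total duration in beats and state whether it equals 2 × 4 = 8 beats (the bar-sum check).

1) 0.0ms=0b +1250.0ms=4/3b
2) 1250.0ms=4/3b +3906.25ms=25/6b
3) 5156.25ms=11/2b +1406.25ms=3/2b
4) 6562.5ms=7b +937.5ms=1b
Σ=8b of 8 (64bpm 4/4) — PASS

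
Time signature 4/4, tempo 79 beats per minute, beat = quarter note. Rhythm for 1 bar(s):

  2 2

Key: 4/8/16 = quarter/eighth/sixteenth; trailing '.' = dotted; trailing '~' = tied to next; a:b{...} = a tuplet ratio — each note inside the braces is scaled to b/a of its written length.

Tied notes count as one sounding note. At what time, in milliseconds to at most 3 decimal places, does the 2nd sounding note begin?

1. 0.0ms @ 0 + 1518.987ms (2)
2. 1518.987ms @ 2 + 1518.987ms (2)

note 2 onset = 2b = 1518.987ms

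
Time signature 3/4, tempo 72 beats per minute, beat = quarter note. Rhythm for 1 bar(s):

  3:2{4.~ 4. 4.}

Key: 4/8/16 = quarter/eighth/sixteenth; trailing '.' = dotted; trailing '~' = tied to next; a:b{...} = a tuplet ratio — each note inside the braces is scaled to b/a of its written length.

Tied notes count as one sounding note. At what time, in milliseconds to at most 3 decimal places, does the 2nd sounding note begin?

note 2 onset = 2b = 1666.667ms

1. 0.0ms @ 0 + 1666.667ms (2)
2. 1666.667ms @ 2 + 833.333ms (1)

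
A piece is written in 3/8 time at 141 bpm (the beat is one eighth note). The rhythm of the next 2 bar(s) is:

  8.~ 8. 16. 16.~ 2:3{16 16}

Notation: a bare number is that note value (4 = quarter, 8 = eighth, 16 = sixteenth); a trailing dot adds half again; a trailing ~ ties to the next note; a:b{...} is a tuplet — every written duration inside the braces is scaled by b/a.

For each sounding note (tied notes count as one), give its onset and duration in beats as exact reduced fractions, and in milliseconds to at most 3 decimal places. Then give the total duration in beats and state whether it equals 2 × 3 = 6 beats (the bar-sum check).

1) 0.0ms=0b +1276.596ms=3b
2) 1276.596ms=3b +319.149ms=3/4b
3) 1595.745ms=15/4b +638.298ms=3/2b
4) 2234.043ms=21/4b +319.149ms=3/4b
Σ=6b of 6 (141bpm 3/8) — PASS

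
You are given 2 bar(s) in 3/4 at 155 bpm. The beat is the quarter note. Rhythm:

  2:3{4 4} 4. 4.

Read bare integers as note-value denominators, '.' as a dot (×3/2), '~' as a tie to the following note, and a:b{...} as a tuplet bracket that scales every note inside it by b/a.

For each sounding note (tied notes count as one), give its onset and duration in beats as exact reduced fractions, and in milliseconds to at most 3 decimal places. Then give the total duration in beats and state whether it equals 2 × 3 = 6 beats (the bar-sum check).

1) 0.0ms=0b +580.645ms=3/2b
2) 580.645ms=3/2b +580.645ms=3/2b
3) 1161.29ms=3b +580.645ms=3/2b
4) 1741.935ms=9/2b +580.645ms=3/2b
Σ=6b of 6 (155bpm 3/4) — PASS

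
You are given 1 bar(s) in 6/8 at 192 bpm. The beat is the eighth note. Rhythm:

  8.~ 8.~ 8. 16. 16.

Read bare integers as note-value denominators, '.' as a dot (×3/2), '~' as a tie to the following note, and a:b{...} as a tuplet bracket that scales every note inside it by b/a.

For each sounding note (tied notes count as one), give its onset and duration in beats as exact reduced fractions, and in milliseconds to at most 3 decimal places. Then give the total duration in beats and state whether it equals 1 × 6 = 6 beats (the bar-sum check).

1) 0.0ms=0b +1406.25ms=9/2b
2) 1406.25ms=9/2b +234.375ms=3/4b
3) 1640.625ms=21/4b +234.375ms=3/4b
Σ=6b of 6 (192bpm 6/8) — PASS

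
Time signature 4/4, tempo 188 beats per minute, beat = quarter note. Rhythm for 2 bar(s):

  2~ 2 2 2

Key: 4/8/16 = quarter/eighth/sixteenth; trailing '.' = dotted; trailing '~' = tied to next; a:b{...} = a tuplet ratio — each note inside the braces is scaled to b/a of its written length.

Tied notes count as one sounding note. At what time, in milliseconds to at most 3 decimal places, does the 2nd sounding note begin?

note 2 onset = 4b = 1276.596ms

1. 0.0ms @ 0 + 1276.596ms (4)
2. 1276.596ms @ 4 + 638.298ms (2)
3. 1914.894ms @ 6 + 638.298ms (2)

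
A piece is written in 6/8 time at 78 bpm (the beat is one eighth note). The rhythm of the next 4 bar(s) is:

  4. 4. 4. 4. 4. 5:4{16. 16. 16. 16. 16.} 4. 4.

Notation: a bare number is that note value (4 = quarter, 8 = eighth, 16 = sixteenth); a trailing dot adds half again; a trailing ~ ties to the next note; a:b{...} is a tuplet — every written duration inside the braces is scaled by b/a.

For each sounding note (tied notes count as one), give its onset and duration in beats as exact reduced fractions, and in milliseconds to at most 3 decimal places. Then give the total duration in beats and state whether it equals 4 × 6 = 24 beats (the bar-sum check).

1) 0.0ms=0b +2307.692ms=3b
2) 2307.692ms=3b +2307.692ms=3b
3) 4615.385ms=6b +2307.692ms=3b
4) 6923.077ms=9b +2307.692ms=3b
5) 9230.769ms=12b +2307.692ms=3b
6) 11538.462ms=15b +461.538ms=3/5b
7) 12000.0ms=78/5b +461.538ms=3/5b
8) 12461.538ms=81/5b +461.538ms=3/5b
9) 12923.077ms=84/5b +461.538ms=3/5b
10) 13384.615ms=87/5b +461.538ms=3/5b
11) 13846.154ms=18b +2307.692ms=3b
12) 16153.846ms=21b +2307.692ms=3b
Σ=24b of 24 (78bpm 6/8) — PASS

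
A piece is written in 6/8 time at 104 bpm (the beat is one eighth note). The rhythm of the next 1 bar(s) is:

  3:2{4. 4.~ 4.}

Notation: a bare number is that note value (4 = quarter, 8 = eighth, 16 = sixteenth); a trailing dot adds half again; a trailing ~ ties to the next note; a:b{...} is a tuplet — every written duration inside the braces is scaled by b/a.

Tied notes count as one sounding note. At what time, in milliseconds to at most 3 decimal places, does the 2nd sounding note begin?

note 2 onset = 2b = 1153.846ms

1. 0.0ms @ 0 + 1153.846ms (2)
2. 1153.846ms @ 2 + 2307.692ms (4)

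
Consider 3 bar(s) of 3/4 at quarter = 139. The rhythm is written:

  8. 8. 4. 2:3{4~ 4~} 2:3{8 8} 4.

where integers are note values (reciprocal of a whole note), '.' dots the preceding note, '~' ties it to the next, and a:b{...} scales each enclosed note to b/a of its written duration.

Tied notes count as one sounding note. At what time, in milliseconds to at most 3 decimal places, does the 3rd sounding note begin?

1. 0.0ms @ 0 + 323.741ms (3/4)
2. 323.741ms @ 3/4 + 323.741ms (3/4)
3. 647.482ms @ 3/2 + 647.482ms (3/2)
4. 1294.964ms @ 3 + 1618.705ms (15/4)
5. 2913.669ms @ 27/4 + 323.741ms (3/4)
6. 3237.41ms @ 15/2 + 647.482ms (3/2)

note 3 onset = 3/2b = 647.482ms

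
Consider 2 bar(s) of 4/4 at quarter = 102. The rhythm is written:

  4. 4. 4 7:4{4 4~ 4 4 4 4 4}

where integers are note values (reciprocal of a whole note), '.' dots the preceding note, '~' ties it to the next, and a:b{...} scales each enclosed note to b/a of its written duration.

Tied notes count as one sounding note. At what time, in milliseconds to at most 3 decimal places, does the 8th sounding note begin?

note 8 onset = 48/7b = 4033.613ms

1. 0.0ms @ 0 + 882.353ms (3/2)
2. 882.353ms @ 3/2 + 882.353ms (3/2)
3. 1764.706ms @ 3 + 588.235ms (1)
4. 2352.941ms @ 4 + 336.134ms (4/7)
5. 2689.076ms @ 32/7 + 672.269ms (8/7)
6. 3361.345ms @ 40/7 + 336.134ms (4/7)
7. 3697.479ms @ 44/7 + 336.134ms (4/7)
8. 4033.613ms @ 48/7 + 336.134ms (4/7)
9. 4369.748ms @ 52/7 + 336.134ms (4/7)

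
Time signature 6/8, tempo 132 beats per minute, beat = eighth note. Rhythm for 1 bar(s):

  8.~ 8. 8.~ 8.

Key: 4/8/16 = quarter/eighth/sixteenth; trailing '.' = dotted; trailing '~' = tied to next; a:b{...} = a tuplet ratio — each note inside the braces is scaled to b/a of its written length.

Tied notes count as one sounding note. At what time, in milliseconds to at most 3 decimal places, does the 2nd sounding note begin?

note 2 onset = 3b = 1363.636ms

1. 0.0ms @ 0 + 1363.636ms (3)
2. 1363.636ms @ 3 + 1363.636ms (3)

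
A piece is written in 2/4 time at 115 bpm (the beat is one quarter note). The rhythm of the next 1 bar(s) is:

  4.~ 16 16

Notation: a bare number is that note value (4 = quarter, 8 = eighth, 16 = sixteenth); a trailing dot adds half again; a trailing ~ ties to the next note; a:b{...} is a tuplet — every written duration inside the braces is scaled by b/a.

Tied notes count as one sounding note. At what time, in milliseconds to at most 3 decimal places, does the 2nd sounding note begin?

note 2 onset = 7/4b = 913.043ms

1. 0.0ms @ 0 + 913.043ms (7/4)
2. 913.043ms @ 7/4 + 130.435ms (1/4)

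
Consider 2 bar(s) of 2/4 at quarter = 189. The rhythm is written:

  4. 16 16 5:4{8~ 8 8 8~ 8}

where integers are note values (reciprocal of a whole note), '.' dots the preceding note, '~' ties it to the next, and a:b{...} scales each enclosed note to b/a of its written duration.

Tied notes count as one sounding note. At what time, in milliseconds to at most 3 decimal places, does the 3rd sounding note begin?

note 3 onset = 7/4b = 555.556ms

1. 0.0ms @ 0 + 476.19ms (3/2)
2. 476.19ms @ 3/2 + 79.365ms (1/4)
3. 555.556ms @ 7/4 + 79.365ms (1/4)
4. 634.921ms @ 2 + 253.968ms (4/5)
5. 888.889ms @ 14/5 + 126.984ms (2/5)
6. 1015.873ms @ 16/5 + 253.968ms (4/5)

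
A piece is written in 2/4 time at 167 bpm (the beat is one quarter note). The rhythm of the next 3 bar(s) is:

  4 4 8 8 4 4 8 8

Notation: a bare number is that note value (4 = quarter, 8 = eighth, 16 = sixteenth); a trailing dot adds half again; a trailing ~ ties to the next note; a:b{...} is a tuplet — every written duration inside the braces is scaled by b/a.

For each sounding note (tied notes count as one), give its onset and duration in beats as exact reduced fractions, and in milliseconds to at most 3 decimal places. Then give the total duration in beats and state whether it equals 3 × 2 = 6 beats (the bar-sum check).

1) 0.0ms=0b +359.281ms=1b
2) 359.281ms=1b +359.281ms=1b
3) 718.563ms=2b +179.641ms=1/2b
4) 898.204ms=5/2b +179.641ms=1/2b
5) 1077.844ms=3b +359.281ms=1b
6) 1437.126ms=4b +359.281ms=1b
7) 1796.407ms=5b +179.641ms=1/2b
8) 1976.048ms=11/2b +179.641ms=1/2b
Σ=6b of 6 (167bpm 2/4) — PASS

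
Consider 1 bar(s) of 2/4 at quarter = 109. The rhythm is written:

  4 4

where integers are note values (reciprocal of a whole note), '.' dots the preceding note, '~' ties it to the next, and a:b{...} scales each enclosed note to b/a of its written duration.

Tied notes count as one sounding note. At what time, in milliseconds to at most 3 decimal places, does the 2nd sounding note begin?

1. 0.0ms @ 0 + 550.459ms (1)
2. 550.459ms @ 1 + 550.459ms (1)

note 2 onset = 1b = 550.459ms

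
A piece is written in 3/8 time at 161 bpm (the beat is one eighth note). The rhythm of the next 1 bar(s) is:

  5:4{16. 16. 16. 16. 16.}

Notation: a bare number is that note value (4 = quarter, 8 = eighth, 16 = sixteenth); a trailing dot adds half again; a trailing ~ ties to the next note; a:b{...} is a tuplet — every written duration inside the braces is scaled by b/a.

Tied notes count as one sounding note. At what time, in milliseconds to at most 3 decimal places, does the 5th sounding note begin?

1. 0.0ms @ 0 + 223.602ms (3/5)
2. 223.602ms @ 3/5 + 223.602ms (3/5)
3. 447.205ms @ 6/5 + 223.602ms (3/5)
4. 670.807ms @ 9/5 + 223.602ms (3/5)
5. 894.41ms @ 12/5 + 223.602ms (3/5)

note 5 onset = 12/5b = 894.41ms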